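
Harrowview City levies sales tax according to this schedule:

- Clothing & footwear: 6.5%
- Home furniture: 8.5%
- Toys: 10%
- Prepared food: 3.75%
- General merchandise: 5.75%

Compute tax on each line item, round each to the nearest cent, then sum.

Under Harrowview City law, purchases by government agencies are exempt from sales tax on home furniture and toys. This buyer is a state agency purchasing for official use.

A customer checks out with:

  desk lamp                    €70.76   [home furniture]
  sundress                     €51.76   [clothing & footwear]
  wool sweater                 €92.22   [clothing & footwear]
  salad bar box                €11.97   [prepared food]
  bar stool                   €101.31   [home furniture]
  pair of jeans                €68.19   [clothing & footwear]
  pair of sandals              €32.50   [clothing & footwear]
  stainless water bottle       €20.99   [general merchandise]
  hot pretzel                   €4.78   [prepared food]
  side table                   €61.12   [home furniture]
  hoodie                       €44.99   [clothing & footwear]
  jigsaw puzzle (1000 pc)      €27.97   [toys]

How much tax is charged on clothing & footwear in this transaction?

€18.81

Sundress €51.76: clothing & footwear → 6.5% → €3.36
Wool sweater €92.22: clothing & footwear → 6.5% → €5.99
Pair of jeans €68.19: clothing & footwear → 6.5% → €4.43
Pair of sandals €32.50: clothing & footwear → 6.5% → €2.11
Hoodie €44.99: clothing & footwear → 6.5% → €2.92
Tax on clothing & footwear = €3.36 + €5.99 + €4.43 + €2.11 + €2.92 = €18.81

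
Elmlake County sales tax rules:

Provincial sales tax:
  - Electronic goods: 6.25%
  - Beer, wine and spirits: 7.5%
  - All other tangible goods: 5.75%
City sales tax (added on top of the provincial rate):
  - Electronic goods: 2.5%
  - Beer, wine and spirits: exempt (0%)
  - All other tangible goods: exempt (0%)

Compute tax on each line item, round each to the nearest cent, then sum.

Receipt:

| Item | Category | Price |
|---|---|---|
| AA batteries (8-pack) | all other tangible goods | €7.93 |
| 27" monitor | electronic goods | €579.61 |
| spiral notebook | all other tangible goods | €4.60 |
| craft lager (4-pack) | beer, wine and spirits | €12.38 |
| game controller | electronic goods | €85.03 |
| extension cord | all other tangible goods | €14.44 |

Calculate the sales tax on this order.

€60.64

AA batteries (8-pack) €7.93: all other tangible goods → 5.75% + 0% city = 5.75% → €0.46
27" monitor €579.61: electronic goods → 6.25% + 2.5% city = 8.75% → €50.72
Spiral notebook €4.60: all other tangible goods → 5.75% + 0% city = 5.75% → €0.26
Craft lager (4-pack) €12.38: beer, wine and spirits → 7.5% + 0% city = 7.5% → €0.93
Game controller €85.03: electronic goods → 6.25% + 2.5% city = 8.75% → €7.44
Extension cord €14.44: all other tangible goods → 5.75% + 0% city = 5.75% → €0.83
Total tax = €0.46 + €50.72 + €0.26 + €0.93 + €7.44 + €0.83 = €60.64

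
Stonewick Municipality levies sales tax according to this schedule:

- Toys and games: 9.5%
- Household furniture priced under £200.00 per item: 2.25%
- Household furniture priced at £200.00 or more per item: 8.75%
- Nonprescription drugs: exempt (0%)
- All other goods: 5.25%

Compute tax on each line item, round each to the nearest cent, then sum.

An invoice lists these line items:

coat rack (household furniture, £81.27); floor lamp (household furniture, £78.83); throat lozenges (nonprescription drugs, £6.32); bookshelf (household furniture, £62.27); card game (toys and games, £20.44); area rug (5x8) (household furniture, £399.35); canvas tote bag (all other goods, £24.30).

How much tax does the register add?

Coat rack £81.27: household furniture, under £200.00 → 2.25% → £1.83
Floor lamp £78.83: household furniture, under £200.00 → 2.25% → £1.77
Throat lozenges £6.32: nonprescription drugs → 0% → £0.00
Bookshelf £62.27: household furniture, under £200.00 → 2.25% → £1.40
Card game £20.44: toys and games → 9.5% → £1.94
Area rug (5x8) £399.35: household furniture, £200.00 or more → 8.75% → £34.94
Canvas tote bag £24.30: all other goods → 5.25% → £1.28
Total tax = £1.83 + £1.77 + £1.40 + £1.94 + £34.94 + £1.28 = £43.16

£43.16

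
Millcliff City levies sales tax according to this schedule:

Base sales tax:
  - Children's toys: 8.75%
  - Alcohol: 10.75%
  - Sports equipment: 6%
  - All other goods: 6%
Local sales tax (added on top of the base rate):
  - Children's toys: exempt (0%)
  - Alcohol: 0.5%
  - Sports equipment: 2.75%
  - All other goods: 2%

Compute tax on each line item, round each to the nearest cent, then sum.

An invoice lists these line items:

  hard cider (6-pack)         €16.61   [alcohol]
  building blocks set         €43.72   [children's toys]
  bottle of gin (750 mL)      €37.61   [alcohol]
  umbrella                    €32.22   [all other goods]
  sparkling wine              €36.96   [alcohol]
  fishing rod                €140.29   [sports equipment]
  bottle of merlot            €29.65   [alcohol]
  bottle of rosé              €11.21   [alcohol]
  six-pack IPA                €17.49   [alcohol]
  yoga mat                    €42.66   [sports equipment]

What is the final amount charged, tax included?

Hard cider (6-pack) €16.61: alcohol → 10.75% + 0.5% local = 11.25% → €1.87
Building blocks set €43.72: children's toys → 8.75% + 0% local = 8.75% → €3.83
Bottle of gin (750 mL) €37.61: alcohol → 10.75% + 0.5% local = 11.25% → €4.23
Umbrella €32.22: all other goods → 6% + 2% local = 8% → €2.58
Sparkling wine €36.96: alcohol → 10.75% + 0.5% local = 11.25% → €4.16
Fishing rod €140.29: sports equipment → 6% + 2.75% local = 8.75% → €12.28
Bottle of merlot €29.65: alcohol → 10.75% + 0.5% local = 11.25% → €3.34
Bottle of rosé €11.21: alcohol → 10.75% + 0.5% local = 11.25% → €1.26
Six-pack IPA €17.49: alcohol → 10.75% + 0.5% local = 11.25% → €1.97
Yoga mat €42.66: sports equipment → 6% + 2.75% local = 8.75% → €3.73
Subtotal = €408.42; tax = €39.25; total due = €447.67

€447.67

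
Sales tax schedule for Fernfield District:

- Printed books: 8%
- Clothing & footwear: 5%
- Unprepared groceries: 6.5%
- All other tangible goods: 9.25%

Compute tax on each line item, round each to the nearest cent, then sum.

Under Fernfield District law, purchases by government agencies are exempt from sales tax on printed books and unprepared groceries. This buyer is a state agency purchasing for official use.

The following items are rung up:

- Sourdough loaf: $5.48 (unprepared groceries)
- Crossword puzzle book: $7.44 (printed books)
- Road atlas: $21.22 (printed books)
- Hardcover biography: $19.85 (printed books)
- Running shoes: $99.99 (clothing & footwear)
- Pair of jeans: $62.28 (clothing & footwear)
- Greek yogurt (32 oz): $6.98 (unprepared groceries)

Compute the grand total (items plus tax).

Sourdough loaf $5.48: unprepared groceries, buyer-exempt → 0% → $0.00
Crossword puzzle book $7.44: printed books, buyer-exempt → 0% → $0.00
Road atlas $21.22: printed books, buyer-exempt → 0% → $0.00
Hardcover biography $19.85: printed books, buyer-exempt → 0% → $0.00
Running shoes $99.99: clothing & footwear → 5% → $5.00
Pair of jeans $62.28: clothing & footwear → 5% → $3.11
Greek yogurt (32 oz) $6.98: unprepared groceries, buyer-exempt → 0% → $0.00
Subtotal = $223.24; tax = $8.11; total due = $231.35

$231.35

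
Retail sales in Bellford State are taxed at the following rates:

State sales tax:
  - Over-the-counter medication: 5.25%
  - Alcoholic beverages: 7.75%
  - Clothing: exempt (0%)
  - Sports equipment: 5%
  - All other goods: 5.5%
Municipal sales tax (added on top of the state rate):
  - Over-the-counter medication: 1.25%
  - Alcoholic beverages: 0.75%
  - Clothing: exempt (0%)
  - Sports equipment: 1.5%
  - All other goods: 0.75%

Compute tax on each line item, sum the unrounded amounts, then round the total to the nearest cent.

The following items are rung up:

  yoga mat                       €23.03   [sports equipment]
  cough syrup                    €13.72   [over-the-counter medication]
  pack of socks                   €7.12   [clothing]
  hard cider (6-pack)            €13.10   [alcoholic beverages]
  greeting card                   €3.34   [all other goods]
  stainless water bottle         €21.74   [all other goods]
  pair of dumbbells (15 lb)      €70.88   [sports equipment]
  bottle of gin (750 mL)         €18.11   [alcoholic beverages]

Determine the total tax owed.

Yoga mat €23.03: sports equipment → 5% + 1.5% municipal = 6.5% → €1.49695
Cough syrup €13.72: over-the-counter medication → 5.25% + 1.25% municipal = 6.5% → €0.8918
Pack of socks €7.12: clothing → 0% + 0% municipal = 0% → €0.00
Hard cider (6-pack) €13.10: alcoholic beverages → 7.75% + 0.75% municipal = 8.5% → €1.1135
Greeting card €3.34: all other goods → 5.5% + 0.75% municipal = 6.25% → €0.20875
Stainless water bottle €21.74: all other goods → 5.5% + 0.75% municipal = 6.25% → €1.35875
Pair of dumbbells (15 lb) €70.88: sports equipment → 5% + 1.5% municipal = 6.5% → €4.6072
Bottle of gin (750 mL) €18.11: alcoholic beverages → 7.75% + 0.75% municipal = 8.5% → €1.53935
Unrounded tax sum = €11.2163 → €11.22

€11.22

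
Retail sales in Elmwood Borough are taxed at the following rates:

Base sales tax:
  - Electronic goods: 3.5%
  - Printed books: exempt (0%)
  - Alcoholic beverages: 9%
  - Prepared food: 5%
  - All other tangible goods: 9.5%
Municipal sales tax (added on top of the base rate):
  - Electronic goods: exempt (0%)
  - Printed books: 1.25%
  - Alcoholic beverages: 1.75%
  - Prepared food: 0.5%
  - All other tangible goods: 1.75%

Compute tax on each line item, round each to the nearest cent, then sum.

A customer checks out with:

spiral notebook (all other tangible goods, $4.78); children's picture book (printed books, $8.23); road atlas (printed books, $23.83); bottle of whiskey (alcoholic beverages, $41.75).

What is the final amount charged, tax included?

Spiral notebook $4.78: all other tangible goods → 9.5% + 1.75% municipal = 11.25% → $0.54
Children's picture book $8.23: printed books → 0% + 1.25% municipal = 1.25% → $0.10
Road atlas $23.83: printed books → 0% + 1.25% municipal = 1.25% → $0.30
Bottle of whiskey $41.75: alcoholic beverages → 9% + 1.75% municipal = 10.75% → $4.49
Subtotal = $78.59; tax = $5.43; total due = $84.02

$84.02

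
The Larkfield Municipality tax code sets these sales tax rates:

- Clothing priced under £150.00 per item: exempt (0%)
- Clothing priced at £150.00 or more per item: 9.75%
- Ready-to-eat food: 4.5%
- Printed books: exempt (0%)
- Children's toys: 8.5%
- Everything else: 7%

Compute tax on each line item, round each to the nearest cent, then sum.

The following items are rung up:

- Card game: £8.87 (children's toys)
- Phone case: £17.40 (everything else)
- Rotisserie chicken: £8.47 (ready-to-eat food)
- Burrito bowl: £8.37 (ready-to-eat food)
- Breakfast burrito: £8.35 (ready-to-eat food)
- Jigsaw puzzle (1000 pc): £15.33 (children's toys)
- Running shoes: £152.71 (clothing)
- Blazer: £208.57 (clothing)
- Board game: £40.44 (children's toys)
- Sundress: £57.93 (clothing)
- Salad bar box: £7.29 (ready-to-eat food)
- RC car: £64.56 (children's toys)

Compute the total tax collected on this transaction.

Card game £8.87: children's toys → 8.5% → £0.75
Phone case £17.40: everything else → 7% → £1.22
Rotisserie chicken £8.47: ready-to-eat food → 4.5% → £0.38
Burrito bowl £8.37: ready-to-eat food → 4.5% → £0.38
Breakfast burrito £8.35: ready-to-eat food → 4.5% → £0.38
Jigsaw puzzle (1000 pc) £15.33: children's toys → 8.5% → £1.30
Running shoes £152.71: clothing, £150.00 or more → 9.75% → £14.89
Blazer £208.57: clothing, £150.00 or more → 9.75% → £20.34
Board game £40.44: children's toys → 8.5% → £3.44
Sundress £57.93: clothing, under £150.00 → 0% → £0.00
Salad bar box £7.29: ready-to-eat food → 4.5% → £0.33
RC car £64.56: children's toys → 8.5% → £5.49
Total tax = £0.75 + £1.22 + £0.38 + £0.38 + £0.38 + £1.30 + £14.89 + £20.34 + £3.44 + £0.33 + £5.49 = £48.90

£48.90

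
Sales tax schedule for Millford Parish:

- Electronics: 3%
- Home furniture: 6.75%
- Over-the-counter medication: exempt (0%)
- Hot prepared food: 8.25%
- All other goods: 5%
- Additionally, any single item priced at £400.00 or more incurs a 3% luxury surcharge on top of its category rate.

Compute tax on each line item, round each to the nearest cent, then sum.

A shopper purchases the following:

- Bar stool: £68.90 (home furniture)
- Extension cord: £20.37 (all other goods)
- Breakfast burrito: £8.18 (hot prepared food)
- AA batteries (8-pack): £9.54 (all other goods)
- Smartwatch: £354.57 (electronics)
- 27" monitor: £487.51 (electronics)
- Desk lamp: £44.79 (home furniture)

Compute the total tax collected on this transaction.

Bar stool £68.90: home furniture → 6.75% → £4.65
Extension cord £20.37: all other goods → 5% → £1.02
Breakfast burrito £8.18: hot prepared food → 8.25% → £0.67
AA batteries (8-pack) £9.54: all other goods → 5% → £0.48
Smartwatch £354.57: electronics → 3% → £10.64
27" monitor £487.51: electronics → 3% + 3% surcharge = 6% → £29.25
Desk lamp £44.79: home furniture → 6.75% → £3.02
Total tax = £4.65 + £1.02 + £0.67 + £0.48 + £10.64 + £29.25 + £3.02 = £49.73

£49.73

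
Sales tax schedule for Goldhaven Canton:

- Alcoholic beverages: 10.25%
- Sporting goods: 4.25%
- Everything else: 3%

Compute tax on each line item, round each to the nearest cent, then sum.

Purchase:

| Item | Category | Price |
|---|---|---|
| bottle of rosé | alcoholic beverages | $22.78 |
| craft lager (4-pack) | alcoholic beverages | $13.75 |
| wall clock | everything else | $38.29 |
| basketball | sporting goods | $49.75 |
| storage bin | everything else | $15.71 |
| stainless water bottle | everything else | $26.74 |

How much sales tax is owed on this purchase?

$8.27

Bottle of rosé $22.78: alcoholic beverages → 10.25% → $2.33
Craft lager (4-pack) $13.75: alcoholic beverages → 10.25% → $1.41
Wall clock $38.29: everything else → 3% → $1.15
Basketball $49.75: sporting goods → 4.25% → $2.11
Storage bin $15.71: everything else → 3% → $0.47
Stainless water bottle $26.74: everything else → 3% → $0.80
Total tax = $2.33 + $1.41 + $1.15 + $2.11 + $0.47 + $0.80 = $8.27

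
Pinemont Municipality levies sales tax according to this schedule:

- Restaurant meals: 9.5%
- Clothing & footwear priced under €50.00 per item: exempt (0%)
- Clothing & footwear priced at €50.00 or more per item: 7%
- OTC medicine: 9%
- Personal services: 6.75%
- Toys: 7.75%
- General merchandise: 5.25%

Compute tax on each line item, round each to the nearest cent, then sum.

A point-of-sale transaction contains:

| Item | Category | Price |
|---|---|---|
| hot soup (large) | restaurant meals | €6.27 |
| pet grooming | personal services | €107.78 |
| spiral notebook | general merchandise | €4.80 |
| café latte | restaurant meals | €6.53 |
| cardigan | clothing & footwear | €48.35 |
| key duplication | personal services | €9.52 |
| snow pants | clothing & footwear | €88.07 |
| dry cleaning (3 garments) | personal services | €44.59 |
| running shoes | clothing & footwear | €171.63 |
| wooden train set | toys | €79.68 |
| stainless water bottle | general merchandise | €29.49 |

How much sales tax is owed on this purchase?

Hot soup (large) €6.27: restaurant meals → 9.5% → €0.60
Pet grooming €107.78: personal services → 6.75% → €7.28
Spiral notebook €4.80: general merchandise → 5.25% → €0.25
Café latte €6.53: restaurant meals → 9.5% → €0.62
Cardigan €48.35: clothing & footwear, under €50.00 → 0% → €0.00
Key duplication €9.52: personal services → 6.75% → €0.64
Snow pants €88.07: clothing & footwear, €50.00 or more → 7% → €6.16
Dry cleaning (3 garments) €44.59: personal services → 6.75% → €3.01
Running shoes €171.63: clothing & footwear, €50.00 or more → 7% → €12.01
Wooden train set €79.68: toys → 7.75% → €6.18
Stainless water bottle €29.49: general merchandise → 5.25% → €1.55
Total tax = €0.60 + €7.28 + €0.25 + €0.62 + €0.64 + €6.16 + €3.01 + €12.01 + €6.18 + €1.55 = €38.30

€38.30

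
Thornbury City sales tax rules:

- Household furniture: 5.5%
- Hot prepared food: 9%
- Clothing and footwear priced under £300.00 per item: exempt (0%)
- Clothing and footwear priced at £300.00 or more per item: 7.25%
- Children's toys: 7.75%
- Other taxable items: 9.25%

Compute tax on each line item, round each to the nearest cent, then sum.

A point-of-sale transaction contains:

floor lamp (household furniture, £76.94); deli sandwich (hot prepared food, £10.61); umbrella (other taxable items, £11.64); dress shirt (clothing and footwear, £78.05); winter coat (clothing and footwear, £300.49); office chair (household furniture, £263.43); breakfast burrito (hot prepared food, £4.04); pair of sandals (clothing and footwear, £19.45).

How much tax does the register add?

£42.90

Floor lamp £76.94: household furniture → 5.5% → £4.23
Deli sandwich £10.61: hot prepared food → 9% → £0.95
Umbrella £11.64: other taxable items → 9.25% → £1.08
Dress shirt £78.05: clothing and footwear, under £300.00 → 0% → £0.00
Winter coat £300.49: clothing and footwear, £300.00 or more → 7.25% → £21.79
Office chair £263.43: household furniture → 5.5% → £14.49
Breakfast burrito £4.04: hot prepared food → 9% → £0.36
Pair of sandals £19.45: clothing and footwear, under £300.00 → 0% → £0.00
Total tax = £4.23 + £0.95 + £1.08 + £21.79 + £14.49 + £0.36 = £42.90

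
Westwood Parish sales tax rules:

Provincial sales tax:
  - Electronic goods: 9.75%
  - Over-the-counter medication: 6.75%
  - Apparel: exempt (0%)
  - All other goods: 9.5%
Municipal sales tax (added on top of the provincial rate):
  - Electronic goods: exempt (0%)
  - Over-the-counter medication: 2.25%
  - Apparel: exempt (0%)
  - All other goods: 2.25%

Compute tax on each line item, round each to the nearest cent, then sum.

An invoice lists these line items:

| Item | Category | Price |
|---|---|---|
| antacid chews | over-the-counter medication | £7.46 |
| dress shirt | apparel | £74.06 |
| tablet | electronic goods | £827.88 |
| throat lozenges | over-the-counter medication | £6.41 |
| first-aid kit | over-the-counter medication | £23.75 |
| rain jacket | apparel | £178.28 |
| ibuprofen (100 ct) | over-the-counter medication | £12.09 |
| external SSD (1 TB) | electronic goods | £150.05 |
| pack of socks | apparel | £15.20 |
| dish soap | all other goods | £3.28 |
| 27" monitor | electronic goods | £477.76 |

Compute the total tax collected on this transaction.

Antacid chews £7.46: over-the-counter medication → 6.75% + 2.25% municipal = 9% → £0.67
Dress shirt £74.06: apparel → 0% + 0% municipal = 0% → £0.00
Tablet £827.88: electronic goods → 9.75% + 0% municipal = 9.75% → £80.72
Throat lozenges £6.41: over-the-counter medication → 6.75% + 2.25% municipal = 9% → £0.58
First-aid kit £23.75: over-the-counter medication → 6.75% + 2.25% municipal = 9% → £2.14
Rain jacket £178.28: apparel → 0% + 0% municipal = 0% → £0.00
Ibuprofen (100 ct) £12.09: over-the-counter medication → 6.75% + 2.25% municipal = 9% → £1.09
External SSD (1 TB) £150.05: electronic goods → 9.75% + 0% municipal = 9.75% → £14.63
Pack of socks £15.20: apparel → 0% + 0% municipal = 0% → £0.00
Dish soap £3.28: all other goods → 9.5% + 2.25% municipal = 11.75% → £0.39
27" monitor £477.76: electronic goods → 9.75% + 0% municipal = 9.75% → £46.58
Total tax = £0.67 + £80.72 + £0.58 + £2.14 + £1.09 + £14.63 + £0.39 + £46.58 = £146.80

£146.80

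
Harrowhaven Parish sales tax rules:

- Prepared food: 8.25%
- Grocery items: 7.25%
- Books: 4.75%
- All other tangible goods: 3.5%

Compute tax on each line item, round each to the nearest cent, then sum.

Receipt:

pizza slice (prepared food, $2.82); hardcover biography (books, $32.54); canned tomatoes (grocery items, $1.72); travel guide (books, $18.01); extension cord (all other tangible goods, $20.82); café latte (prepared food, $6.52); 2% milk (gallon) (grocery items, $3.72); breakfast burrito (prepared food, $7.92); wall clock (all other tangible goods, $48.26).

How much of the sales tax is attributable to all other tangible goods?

Extension cord $20.82: all other tangible goods → 3.5% → $0.73
Wall clock $48.26: all other tangible goods → 3.5% → $1.69
Tax on all other tangible goods = $0.73 + $1.69 = $2.42

$2.42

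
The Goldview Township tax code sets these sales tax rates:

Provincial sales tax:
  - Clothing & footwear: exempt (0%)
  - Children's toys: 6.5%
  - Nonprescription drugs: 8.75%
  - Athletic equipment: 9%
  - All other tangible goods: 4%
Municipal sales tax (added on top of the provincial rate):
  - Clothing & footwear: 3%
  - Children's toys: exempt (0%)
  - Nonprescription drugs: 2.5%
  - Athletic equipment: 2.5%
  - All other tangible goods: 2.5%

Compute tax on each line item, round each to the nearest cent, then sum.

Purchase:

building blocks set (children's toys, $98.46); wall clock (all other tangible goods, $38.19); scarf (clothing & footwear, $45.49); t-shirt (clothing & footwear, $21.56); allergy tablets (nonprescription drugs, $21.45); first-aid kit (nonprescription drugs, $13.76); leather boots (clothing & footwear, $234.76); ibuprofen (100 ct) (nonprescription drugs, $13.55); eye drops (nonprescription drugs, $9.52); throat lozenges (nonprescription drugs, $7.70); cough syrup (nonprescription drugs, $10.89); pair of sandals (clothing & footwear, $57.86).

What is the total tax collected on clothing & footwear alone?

$10.79

Scarf $45.49: clothing & footwear → 0% + 3% municipal = 3% → $1.36
T-shirt $21.56: clothing & footwear → 0% + 3% municipal = 3% → $0.65
Leather boots $234.76: clothing & footwear → 0% + 3% municipal = 3% → $7.04
Pair of sandals $57.86: clothing & footwear → 0% + 3% municipal = 3% → $1.74
Tax on clothing & footwear = $1.36 + $0.65 + $7.04 + $1.74 = $10.79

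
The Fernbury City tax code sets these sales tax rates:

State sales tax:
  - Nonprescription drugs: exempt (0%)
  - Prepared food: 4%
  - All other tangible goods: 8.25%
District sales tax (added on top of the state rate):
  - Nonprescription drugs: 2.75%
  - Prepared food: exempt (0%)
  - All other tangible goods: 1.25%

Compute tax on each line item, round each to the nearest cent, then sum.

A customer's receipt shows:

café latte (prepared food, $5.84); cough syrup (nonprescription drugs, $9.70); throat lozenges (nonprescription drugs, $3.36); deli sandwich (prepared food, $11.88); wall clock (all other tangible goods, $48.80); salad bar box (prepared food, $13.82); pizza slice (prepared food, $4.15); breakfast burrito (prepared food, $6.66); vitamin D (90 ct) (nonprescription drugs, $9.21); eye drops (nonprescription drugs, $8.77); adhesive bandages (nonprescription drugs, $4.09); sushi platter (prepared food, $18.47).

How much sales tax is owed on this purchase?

$8.04

Café latte $5.84: prepared food → 4% + 0% district = 4% → $0.23
Cough syrup $9.70: nonprescription drugs → 0% + 2.75% district = 2.75% → $0.27
Throat lozenges $3.36: nonprescription drugs → 0% + 2.75% district = 2.75% → $0.09
Deli sandwich $11.88: prepared food → 4% + 0% district = 4% → $0.48
Wall clock $48.80: all other tangible goods → 8.25% + 1.25% district = 9.5% → $4.64
Salad bar box $13.82: prepared food → 4% + 0% district = 4% → $0.55
Pizza slice $4.15: prepared food → 4% + 0% district = 4% → $0.17
Breakfast burrito $6.66: prepared food → 4% + 0% district = 4% → $0.27
Vitamin D (90 ct) $9.21: nonprescription drugs → 0% + 2.75% district = 2.75% → $0.25
Eye drops $8.77: nonprescription drugs → 0% + 2.75% district = 2.75% → $0.24
Adhesive bandages $4.09: nonprescription drugs → 0% + 2.75% district = 2.75% → $0.11
Sushi platter $18.47: prepared food → 4% + 0% district = 4% → $0.74
Total tax = $0.23 + $0.27 + $0.09 + $0.48 + $4.64 + $0.55 + $0.17 + $0.27 + $0.25 + $0.24 + $0.11 + $0.74 = $8.04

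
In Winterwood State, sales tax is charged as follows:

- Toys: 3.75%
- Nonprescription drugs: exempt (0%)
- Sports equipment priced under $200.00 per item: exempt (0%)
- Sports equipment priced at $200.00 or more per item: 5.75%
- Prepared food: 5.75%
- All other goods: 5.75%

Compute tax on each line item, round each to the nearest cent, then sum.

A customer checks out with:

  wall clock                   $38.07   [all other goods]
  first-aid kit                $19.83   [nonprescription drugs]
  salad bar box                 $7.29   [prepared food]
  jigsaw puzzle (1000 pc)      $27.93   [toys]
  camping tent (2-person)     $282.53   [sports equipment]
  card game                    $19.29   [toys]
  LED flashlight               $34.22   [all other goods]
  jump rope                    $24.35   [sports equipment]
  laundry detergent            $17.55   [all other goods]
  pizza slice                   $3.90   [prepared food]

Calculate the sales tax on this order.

Wall clock $38.07: all other goods → 5.75% → $2.19
First-aid kit $19.83: nonprescription drugs → 0% → $0.00
Salad bar box $7.29: prepared food → 5.75% → $0.42
Jigsaw puzzle (1000 pc) $27.93: toys → 3.75% → $1.05
Camping tent (2-person) $282.53: sports equipment, $200.00 or more → 5.75% → $16.25
Card game $19.29: toys → 3.75% → $0.72
LED flashlight $34.22: all other goods → 5.75% → $1.97
Jump rope $24.35: sports equipment, under $200.00 → 0% → $0.00
Laundry detergent $17.55: all other goods → 5.75% → $1.01
Pizza slice $3.90: prepared food → 5.75% → $0.22
Total tax = $2.19 + $0.42 + $1.05 + $16.25 + $0.72 + $1.97 + $1.01 + $0.22 = $23.83

$23.83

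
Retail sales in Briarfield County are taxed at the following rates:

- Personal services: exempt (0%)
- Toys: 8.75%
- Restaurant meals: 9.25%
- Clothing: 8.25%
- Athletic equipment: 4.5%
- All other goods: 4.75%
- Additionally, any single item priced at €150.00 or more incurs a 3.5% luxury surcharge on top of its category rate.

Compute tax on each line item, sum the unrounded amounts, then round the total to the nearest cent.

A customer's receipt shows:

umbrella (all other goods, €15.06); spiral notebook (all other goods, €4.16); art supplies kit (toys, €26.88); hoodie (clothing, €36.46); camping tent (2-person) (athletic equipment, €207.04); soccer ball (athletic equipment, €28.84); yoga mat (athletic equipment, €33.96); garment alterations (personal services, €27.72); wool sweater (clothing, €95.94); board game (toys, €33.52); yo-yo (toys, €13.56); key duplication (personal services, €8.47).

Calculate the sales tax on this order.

€37.70

Umbrella €15.06: all other goods → 4.75% → €0.71535
Spiral notebook €4.16: all other goods → 4.75% → €0.1976
Art supplies kit €26.88: toys → 8.75% → €2.352
Hoodie €36.46: clothing → 8.25% → €3.00795
Camping tent (2-person) €207.04: athletic equipment → 4.5% + 3.5% surcharge = 8% → €16.5632
Soccer ball €28.84: athletic equipment → 4.5% → €1.2978
Yoga mat €33.96: athletic equipment → 4.5% → €1.5282
Garment alterations €27.72: personal services → 0% → €0.00
Wool sweater €95.94: clothing → 8.25% → €7.91505
Board game €33.52: toys → 8.75% → €2.933
Yo-yo €13.56: toys → 8.75% → €1.1865
Key duplication €8.47: personal services → 0% → €0.00
Unrounded tax sum = €37.69665 → €37.70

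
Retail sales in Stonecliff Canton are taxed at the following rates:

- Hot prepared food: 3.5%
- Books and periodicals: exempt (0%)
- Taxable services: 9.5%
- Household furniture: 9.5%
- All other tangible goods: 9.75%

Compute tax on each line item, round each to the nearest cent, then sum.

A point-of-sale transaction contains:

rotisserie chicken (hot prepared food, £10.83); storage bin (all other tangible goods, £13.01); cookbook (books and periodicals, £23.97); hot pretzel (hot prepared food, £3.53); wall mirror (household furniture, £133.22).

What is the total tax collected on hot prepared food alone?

Rotisserie chicken £10.83: hot prepared food → 3.5% → £0.38
Hot pretzel £3.53: hot prepared food → 3.5% → £0.12
Tax on hot prepared food = £0.38 + £0.12 = £0.50

£0.50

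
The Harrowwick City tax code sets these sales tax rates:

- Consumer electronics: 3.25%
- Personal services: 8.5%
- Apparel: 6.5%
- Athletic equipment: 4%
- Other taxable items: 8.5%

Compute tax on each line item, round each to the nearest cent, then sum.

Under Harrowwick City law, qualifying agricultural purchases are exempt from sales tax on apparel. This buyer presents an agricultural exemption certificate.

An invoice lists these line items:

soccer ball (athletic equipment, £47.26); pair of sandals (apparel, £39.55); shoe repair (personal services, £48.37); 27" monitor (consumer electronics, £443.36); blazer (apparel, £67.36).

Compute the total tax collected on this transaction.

Soccer ball £47.26: athletic equipment → 4% → £1.89
Pair of sandals £39.55: apparel, buyer-exempt → 0% → £0.00
Shoe repair £48.37: personal services → 8.5% → £4.11
27" monitor £443.36: consumer electronics → 3.25% → £14.41
Blazer £67.36: apparel, buyer-exempt → 0% → £0.00
Total tax = £1.89 + £4.11 + £14.41 = £20.41

£20.41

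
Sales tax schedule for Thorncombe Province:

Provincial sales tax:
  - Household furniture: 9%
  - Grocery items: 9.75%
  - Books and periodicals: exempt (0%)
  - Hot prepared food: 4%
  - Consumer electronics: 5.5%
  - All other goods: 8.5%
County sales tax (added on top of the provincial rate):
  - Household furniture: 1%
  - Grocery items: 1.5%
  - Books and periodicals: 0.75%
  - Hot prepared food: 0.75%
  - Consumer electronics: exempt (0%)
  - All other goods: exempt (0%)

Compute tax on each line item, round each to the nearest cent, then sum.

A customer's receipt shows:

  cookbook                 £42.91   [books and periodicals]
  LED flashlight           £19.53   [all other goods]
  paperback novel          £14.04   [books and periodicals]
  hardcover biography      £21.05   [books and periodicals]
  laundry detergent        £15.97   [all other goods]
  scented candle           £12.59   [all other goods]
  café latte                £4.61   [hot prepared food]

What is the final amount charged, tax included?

£135.60

Cookbook £42.91: books and periodicals → 0% + 0.75% county = 0.75% → £0.32
LED flashlight £19.53: all other goods → 8.5% + 0% county = 8.5% → £1.66
Paperback novel £14.04: books and periodicals → 0% + 0.75% county = 0.75% → £0.11
Hardcover biography £21.05: books and periodicals → 0% + 0.75% county = 0.75% → £0.16
Laundry detergent £15.97: all other goods → 8.5% + 0% county = 8.5% → £1.36
Scented candle £12.59: all other goods → 8.5% + 0% county = 8.5% → £1.07
Café latte £4.61: hot prepared food → 4% + 0.75% county = 4.75% → £0.22
Subtotal = £130.70; tax = £4.90; total due = £135.60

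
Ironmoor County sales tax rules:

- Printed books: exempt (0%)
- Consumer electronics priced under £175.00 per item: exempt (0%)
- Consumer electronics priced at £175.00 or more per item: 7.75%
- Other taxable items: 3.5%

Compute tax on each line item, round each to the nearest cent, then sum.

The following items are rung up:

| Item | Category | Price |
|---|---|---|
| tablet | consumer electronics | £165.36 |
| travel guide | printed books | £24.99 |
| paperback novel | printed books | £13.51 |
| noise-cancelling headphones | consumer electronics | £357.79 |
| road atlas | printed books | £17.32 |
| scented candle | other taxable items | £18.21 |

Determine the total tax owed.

Tablet £165.36: consumer electronics, under £175.00 → 0% → £0.00
Travel guide £24.99: printed books → 0% → £0.00
Paperback novel £13.51: printed books → 0% → £0.00
Noise-cancelling headphones £357.79: consumer electronics, £175.00 or more → 7.75% → £27.73
Road atlas £17.32: printed books → 0% → £0.00
Scented candle £18.21: other taxable items → 3.5% → £0.64
Total tax = £27.73 + £0.64 = £28.37

£28.37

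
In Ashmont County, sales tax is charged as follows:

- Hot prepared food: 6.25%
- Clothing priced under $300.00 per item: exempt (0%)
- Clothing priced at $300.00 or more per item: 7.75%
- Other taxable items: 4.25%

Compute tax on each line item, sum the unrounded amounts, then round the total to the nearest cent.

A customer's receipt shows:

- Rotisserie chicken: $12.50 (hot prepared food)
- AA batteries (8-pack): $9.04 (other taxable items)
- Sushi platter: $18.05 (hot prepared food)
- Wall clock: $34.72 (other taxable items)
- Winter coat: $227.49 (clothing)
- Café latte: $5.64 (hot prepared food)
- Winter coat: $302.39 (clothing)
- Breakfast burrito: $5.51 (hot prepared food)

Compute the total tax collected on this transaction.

Rotisserie chicken $12.50: hot prepared food → 6.25% → $0.78125
AA batteries (8-pack) $9.04: other taxable items → 4.25% → $0.3842
Sushi platter $18.05: hot prepared food → 6.25% → $1.128125
Wall clock $34.72: other taxable items → 4.25% → $1.4756
Winter coat $227.49: clothing, under $300.00 → 0% → $0.00
Café latte $5.64: hot prepared food → 6.25% → $0.3525
Winter coat $302.39: clothing, $300.00 or more → 7.75% → $23.435225
Breakfast burrito $5.51: hot prepared food → 6.25% → $0.344375
Unrounded tax sum = $27.901275 → $27.90

$27.90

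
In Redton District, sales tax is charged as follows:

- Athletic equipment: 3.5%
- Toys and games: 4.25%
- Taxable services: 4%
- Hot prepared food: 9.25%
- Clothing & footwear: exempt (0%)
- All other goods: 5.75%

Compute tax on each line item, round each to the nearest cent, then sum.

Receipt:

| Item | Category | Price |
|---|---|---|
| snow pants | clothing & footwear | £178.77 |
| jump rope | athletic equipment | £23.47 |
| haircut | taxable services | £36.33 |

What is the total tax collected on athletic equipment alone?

Jump rope £23.47: athletic equipment → 3.5% → £0.82
Tax on athletic equipment = £0.82

£0.82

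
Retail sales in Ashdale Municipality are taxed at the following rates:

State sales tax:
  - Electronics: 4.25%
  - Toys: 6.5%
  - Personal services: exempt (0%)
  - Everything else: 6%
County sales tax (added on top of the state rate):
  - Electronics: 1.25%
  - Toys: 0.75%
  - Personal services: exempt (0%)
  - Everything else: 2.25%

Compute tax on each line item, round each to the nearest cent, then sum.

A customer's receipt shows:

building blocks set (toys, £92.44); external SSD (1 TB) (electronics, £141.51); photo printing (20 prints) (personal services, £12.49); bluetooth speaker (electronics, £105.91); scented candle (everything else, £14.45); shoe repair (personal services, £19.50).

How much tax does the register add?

Building blocks set £92.44: toys → 6.5% + 0.75% county = 7.25% → £6.70
External SSD (1 TB) £141.51: electronics → 4.25% + 1.25% county = 5.5% → £7.78
Photo printing (20 prints) £12.49: personal services → 0% + 0% county = 0% → £0.00
Bluetooth speaker £105.91: electronics → 4.25% + 1.25% county = 5.5% → £5.83
Scented candle £14.45: everything else → 6% + 2.25% county = 8.25% → £1.19
Shoe repair £19.50: personal services → 0% + 0% county = 0% → £0.00
Total tax = £6.70 + £7.78 + £5.83 + £1.19 = £21.50

£21.50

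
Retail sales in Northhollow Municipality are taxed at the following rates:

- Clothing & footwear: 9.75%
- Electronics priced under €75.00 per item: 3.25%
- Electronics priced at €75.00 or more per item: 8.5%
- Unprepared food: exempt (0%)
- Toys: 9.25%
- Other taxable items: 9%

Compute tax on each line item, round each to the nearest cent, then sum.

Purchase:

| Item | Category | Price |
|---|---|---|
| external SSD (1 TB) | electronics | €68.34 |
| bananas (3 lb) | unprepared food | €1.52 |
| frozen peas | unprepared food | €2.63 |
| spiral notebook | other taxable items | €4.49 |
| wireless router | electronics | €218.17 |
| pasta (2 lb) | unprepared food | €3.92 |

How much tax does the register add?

€21.16

External SSD (1 TB) €68.34: electronics, under €75.00 → 3.25% → €2.22
Bananas (3 lb) €1.52: unprepared food → 0% → €0.00
Frozen peas €2.63: unprepared food → 0% → €0.00
Spiral notebook €4.49: other taxable items → 9% → €0.40
Wireless router €218.17: electronics, €75.00 or more → 8.5% → €18.54
Pasta (2 lb) €3.92: unprepared food → 0% → €0.00
Total tax = €2.22 + €0.40 + €18.54 = €21.16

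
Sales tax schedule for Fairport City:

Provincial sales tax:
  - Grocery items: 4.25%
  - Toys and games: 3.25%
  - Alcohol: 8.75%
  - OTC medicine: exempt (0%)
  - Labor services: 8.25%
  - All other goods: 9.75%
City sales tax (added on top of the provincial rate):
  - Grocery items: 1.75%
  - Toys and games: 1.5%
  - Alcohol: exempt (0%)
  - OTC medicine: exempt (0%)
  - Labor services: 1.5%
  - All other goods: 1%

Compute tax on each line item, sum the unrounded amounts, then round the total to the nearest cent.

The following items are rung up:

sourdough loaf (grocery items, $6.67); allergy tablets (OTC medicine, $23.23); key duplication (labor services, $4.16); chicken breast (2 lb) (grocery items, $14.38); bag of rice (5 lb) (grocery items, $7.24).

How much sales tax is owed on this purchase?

Sourdough loaf $6.67: grocery items → 4.25% + 1.75% city = 6% → $0.4002
Allergy tablets $23.23: OTC medicine → 0% + 0% city = 0% → $0.00
Key duplication $4.16: labor services → 8.25% + 1.5% city = 9.75% → $0.4056
Chicken breast (2 lb) $14.38: grocery items → 4.25% + 1.75% city = 6% → $0.8628
Bag of rice (5 lb) $7.24: grocery items → 4.25% + 1.75% city = 6% → $0.4344
Unrounded tax sum = $2.103 → $2.10

$2.10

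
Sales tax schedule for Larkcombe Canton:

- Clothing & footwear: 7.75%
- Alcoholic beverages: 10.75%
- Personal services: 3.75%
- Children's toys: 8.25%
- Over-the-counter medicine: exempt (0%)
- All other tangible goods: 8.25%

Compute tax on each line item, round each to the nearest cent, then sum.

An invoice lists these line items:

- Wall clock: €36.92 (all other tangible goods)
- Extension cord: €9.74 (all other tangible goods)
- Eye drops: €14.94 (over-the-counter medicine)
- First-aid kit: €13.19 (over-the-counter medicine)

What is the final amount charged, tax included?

Wall clock €36.92: all other tangible goods → 8.25% → €3.05
Extension cord €9.74: all other tangible goods → 8.25% → €0.80
Eye drops €14.94: over-the-counter medicine → 0% → €0.00
First-aid kit €13.19: over-the-counter medicine → 0% → €0.00
Subtotal = €74.79; tax = €3.85; total due = €78.64

€78.64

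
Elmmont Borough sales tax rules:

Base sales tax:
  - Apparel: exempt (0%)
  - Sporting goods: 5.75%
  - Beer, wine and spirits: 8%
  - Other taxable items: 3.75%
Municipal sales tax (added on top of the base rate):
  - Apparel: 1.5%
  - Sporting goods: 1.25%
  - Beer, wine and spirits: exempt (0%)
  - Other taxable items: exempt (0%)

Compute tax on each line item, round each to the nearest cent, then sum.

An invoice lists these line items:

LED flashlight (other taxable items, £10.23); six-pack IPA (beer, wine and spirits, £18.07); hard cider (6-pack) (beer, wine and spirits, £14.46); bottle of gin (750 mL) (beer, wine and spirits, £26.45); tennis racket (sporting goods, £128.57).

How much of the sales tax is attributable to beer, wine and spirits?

Six-pack IPA £18.07: beer, wine and spirits → 8% + 0% municipal = 8% → £1.45
Hard cider (6-pack) £14.46: beer, wine and spirits → 8% + 0% municipal = 8% → £1.16
Bottle of gin (750 mL) £26.45: beer, wine and spirits → 8% + 0% municipal = 8% → £2.12
Tax on beer, wine and spirits = £1.45 + £1.16 + £2.12 = £4.73

£4.73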